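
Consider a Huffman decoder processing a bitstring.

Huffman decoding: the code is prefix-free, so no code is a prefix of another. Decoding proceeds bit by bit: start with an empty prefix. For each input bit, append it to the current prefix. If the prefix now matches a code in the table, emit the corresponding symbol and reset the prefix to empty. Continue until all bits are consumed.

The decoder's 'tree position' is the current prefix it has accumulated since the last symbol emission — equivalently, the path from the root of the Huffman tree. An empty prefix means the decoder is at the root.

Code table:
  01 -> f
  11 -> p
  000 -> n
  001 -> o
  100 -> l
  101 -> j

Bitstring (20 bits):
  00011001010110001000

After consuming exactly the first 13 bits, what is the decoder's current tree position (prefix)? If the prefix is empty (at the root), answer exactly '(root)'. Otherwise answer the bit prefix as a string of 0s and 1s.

Answer: 1

Derivation:
Bit 0: prefix='0' (no match yet)
Bit 1: prefix='00' (no match yet)
Bit 2: prefix='000' -> emit 'n', reset
Bit 3: prefix='1' (no match yet)
Bit 4: prefix='11' -> emit 'p', reset
Bit 5: prefix='0' (no match yet)
Bit 6: prefix='00' (no match yet)
Bit 7: prefix='001' -> emit 'o', reset
Bit 8: prefix='0' (no match yet)
Bit 9: prefix='01' -> emit 'f', reset
Bit 10: prefix='0' (no match yet)
Bit 11: prefix='01' -> emit 'f', reset
Bit 12: prefix='1' (no match yet)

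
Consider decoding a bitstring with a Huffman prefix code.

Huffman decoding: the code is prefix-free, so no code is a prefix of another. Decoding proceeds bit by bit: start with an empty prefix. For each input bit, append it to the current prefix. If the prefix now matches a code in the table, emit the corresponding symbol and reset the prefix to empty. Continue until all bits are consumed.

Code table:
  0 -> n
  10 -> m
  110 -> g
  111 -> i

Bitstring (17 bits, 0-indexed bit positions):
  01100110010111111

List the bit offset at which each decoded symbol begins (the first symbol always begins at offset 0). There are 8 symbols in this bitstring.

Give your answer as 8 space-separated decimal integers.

Answer: 0 1 4 5 8 9 11 14

Derivation:
Bit 0: prefix='0' -> emit 'n', reset
Bit 1: prefix='1' (no match yet)
Bit 2: prefix='11' (no match yet)
Bit 3: prefix='110' -> emit 'g', reset
Bit 4: prefix='0' -> emit 'n', reset
Bit 5: prefix='1' (no match yet)
Bit 6: prefix='11' (no match yet)
Bit 7: prefix='110' -> emit 'g', reset
Bit 8: prefix='0' -> emit 'n', reset
Bit 9: prefix='1' (no match yet)
Bit 10: prefix='10' -> emit 'm', reset
Bit 11: prefix='1' (no match yet)
Bit 12: prefix='11' (no match yet)
Bit 13: prefix='111' -> emit 'i', reset
Bit 14: prefix='1' (no match yet)
Bit 15: prefix='11' (no match yet)
Bit 16: prefix='111' -> emit 'i', reset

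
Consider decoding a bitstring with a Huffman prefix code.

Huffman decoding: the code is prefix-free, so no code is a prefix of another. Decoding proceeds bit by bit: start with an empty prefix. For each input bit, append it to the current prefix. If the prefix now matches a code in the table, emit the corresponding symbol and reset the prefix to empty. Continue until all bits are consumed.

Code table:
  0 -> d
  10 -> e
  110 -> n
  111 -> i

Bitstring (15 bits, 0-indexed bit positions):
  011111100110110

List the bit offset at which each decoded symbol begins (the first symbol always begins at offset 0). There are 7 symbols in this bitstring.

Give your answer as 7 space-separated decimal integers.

Answer: 0 1 4 7 8 9 12

Derivation:
Bit 0: prefix='0' -> emit 'd', reset
Bit 1: prefix='1' (no match yet)
Bit 2: prefix='11' (no match yet)
Bit 3: prefix='111' -> emit 'i', reset
Bit 4: prefix='1' (no match yet)
Bit 5: prefix='11' (no match yet)
Bit 6: prefix='111' -> emit 'i', reset
Bit 7: prefix='0' -> emit 'd', reset
Bit 8: prefix='0' -> emit 'd', reset
Bit 9: prefix='1' (no match yet)
Bit 10: prefix='11' (no match yet)
Bit 11: prefix='110' -> emit 'n', reset
Bit 12: prefix='1' (no match yet)
Bit 13: prefix='11' (no match yet)
Bit 14: prefix='110' -> emit 'n', reset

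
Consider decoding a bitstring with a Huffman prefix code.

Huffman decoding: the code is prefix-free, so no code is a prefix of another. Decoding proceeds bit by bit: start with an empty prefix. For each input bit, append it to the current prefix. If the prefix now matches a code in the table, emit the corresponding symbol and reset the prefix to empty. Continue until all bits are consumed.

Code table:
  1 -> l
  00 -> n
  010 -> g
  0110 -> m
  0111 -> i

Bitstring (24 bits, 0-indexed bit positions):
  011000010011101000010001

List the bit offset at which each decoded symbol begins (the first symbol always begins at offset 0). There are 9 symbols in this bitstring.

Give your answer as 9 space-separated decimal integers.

Bit 0: prefix='0' (no match yet)
Bit 1: prefix='01' (no match yet)
Bit 2: prefix='011' (no match yet)
Bit 3: prefix='0110' -> emit 'm', reset
Bit 4: prefix='0' (no match yet)
Bit 5: prefix='00' -> emit 'n', reset
Bit 6: prefix='0' (no match yet)
Bit 7: prefix='01' (no match yet)
Bit 8: prefix='010' -> emit 'g', reset
Bit 9: prefix='0' (no match yet)
Bit 10: prefix='01' (no match yet)
Bit 11: prefix='011' (no match yet)
Bit 12: prefix='0111' -> emit 'i', reset
Bit 13: prefix='0' (no match yet)
Bit 14: prefix='01' (no match yet)
Bit 15: prefix='010' -> emit 'g', reset
Bit 16: prefix='0' (no match yet)
Bit 17: prefix='00' -> emit 'n', reset
Bit 18: prefix='0' (no match yet)
Bit 19: prefix='01' (no match yet)
Bit 20: prefix='010' -> emit 'g', reset
Bit 21: prefix='0' (no match yet)
Bit 22: prefix='00' -> emit 'n', reset
Bit 23: prefix='1' -> emit 'l', reset

Answer: 0 4 6 9 13 16 18 21 23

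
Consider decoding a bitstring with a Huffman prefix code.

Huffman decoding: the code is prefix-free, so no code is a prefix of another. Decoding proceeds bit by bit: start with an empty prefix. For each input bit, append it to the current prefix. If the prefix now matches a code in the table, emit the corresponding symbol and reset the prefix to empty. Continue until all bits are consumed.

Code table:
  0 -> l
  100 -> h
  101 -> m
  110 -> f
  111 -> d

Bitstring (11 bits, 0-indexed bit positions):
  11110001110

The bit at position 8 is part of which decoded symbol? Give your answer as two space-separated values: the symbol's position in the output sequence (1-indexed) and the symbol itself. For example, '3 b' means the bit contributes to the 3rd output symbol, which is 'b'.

Bit 0: prefix='1' (no match yet)
Bit 1: prefix='11' (no match yet)
Bit 2: prefix='111' -> emit 'd', reset
Bit 3: prefix='1' (no match yet)
Bit 4: prefix='10' (no match yet)
Bit 5: prefix='100' -> emit 'h', reset
Bit 6: prefix='0' -> emit 'l', reset
Bit 7: prefix='1' (no match yet)
Bit 8: prefix='11' (no match yet)
Bit 9: prefix='111' -> emit 'd', reset
Bit 10: prefix='0' -> emit 'l', reset

Answer: 4 d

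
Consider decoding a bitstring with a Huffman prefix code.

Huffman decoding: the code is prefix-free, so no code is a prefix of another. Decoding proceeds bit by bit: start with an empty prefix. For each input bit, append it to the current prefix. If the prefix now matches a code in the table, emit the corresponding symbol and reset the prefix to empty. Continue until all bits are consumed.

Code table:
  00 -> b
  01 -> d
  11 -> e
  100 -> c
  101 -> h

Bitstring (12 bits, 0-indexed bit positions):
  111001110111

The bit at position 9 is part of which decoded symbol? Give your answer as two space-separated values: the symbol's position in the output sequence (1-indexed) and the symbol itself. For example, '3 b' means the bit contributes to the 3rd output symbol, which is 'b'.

Bit 0: prefix='1' (no match yet)
Bit 1: prefix='11' -> emit 'e', reset
Bit 2: prefix='1' (no match yet)
Bit 3: prefix='10' (no match yet)
Bit 4: prefix='100' -> emit 'c', reset
Bit 5: prefix='1' (no match yet)
Bit 6: prefix='11' -> emit 'e', reset
Bit 7: prefix='1' (no match yet)
Bit 8: prefix='10' (no match yet)
Bit 9: prefix='101' -> emit 'h', reset
Bit 10: prefix='1' (no match yet)
Bit 11: prefix='11' -> emit 'e', reset

Answer: 4 h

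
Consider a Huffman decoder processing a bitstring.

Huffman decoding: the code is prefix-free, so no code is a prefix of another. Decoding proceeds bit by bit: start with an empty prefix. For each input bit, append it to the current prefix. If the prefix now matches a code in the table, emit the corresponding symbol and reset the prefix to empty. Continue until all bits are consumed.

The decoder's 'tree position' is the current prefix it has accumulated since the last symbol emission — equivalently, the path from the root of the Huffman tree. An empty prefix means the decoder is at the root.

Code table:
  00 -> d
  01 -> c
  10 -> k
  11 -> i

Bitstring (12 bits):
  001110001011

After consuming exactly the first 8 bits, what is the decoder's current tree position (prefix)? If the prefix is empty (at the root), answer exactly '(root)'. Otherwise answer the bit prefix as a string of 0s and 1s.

Answer: (root)

Derivation:
Bit 0: prefix='0' (no match yet)
Bit 1: prefix='00' -> emit 'd', reset
Bit 2: prefix='1' (no match yet)
Bit 3: prefix='11' -> emit 'i', reset
Bit 4: prefix='1' (no match yet)
Bit 5: prefix='10' -> emit 'k', reset
Bit 6: prefix='0' (no match yet)
Bit 7: prefix='00' -> emit 'd', reset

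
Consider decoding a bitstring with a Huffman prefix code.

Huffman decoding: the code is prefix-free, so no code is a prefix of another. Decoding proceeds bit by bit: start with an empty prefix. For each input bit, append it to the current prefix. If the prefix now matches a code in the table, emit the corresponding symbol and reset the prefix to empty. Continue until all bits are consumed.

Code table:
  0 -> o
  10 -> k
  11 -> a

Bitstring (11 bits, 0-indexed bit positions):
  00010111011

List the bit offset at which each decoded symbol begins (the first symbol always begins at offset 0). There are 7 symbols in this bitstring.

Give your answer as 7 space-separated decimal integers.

Bit 0: prefix='0' -> emit 'o', reset
Bit 1: prefix='0' -> emit 'o', reset
Bit 2: prefix='0' -> emit 'o', reset
Bit 3: prefix='1' (no match yet)
Bit 4: prefix='10' -> emit 'k', reset
Bit 5: prefix='1' (no match yet)
Bit 6: prefix='11' -> emit 'a', reset
Bit 7: prefix='1' (no match yet)
Bit 8: prefix='10' -> emit 'k', reset
Bit 9: prefix='1' (no match yet)
Bit 10: prefix='11' -> emit 'a', reset

Answer: 0 1 2 3 5 7 9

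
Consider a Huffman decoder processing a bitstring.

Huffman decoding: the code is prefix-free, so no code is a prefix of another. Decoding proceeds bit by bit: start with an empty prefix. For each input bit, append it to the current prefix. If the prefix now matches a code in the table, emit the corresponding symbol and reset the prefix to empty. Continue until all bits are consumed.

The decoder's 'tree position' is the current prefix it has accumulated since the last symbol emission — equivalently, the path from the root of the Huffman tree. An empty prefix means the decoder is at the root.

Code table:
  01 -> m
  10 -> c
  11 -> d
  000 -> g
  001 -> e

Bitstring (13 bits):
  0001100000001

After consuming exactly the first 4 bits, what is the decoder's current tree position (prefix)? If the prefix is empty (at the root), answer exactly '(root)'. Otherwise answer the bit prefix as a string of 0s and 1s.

Answer: 1

Derivation:
Bit 0: prefix='0' (no match yet)
Bit 1: prefix='00' (no match yet)
Bit 2: prefix='000' -> emit 'g', reset
Bit 3: prefix='1' (no match yet)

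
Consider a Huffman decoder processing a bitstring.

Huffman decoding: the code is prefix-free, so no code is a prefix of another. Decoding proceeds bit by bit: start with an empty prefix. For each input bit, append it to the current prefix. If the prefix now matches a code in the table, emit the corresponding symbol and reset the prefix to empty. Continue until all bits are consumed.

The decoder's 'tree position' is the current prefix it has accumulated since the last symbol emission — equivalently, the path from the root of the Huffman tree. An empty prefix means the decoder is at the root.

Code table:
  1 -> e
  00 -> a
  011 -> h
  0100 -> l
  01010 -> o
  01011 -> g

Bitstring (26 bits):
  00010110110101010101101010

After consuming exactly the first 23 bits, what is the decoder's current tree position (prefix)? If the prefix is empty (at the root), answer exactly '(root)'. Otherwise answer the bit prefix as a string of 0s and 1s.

Answer: 01

Derivation:
Bit 0: prefix='0' (no match yet)
Bit 1: prefix='00' -> emit 'a', reset
Bit 2: prefix='0' (no match yet)
Bit 3: prefix='01' (no match yet)
Bit 4: prefix='010' (no match yet)
Bit 5: prefix='0101' (no match yet)
Bit 6: prefix='01011' -> emit 'g', reset
Bit 7: prefix='0' (no match yet)
Bit 8: prefix='01' (no match yet)
Bit 9: prefix='011' -> emit 'h', reset
Bit 10: prefix='0' (no match yet)
Bit 11: prefix='01' (no match yet)
Bit 12: prefix='010' (no match yet)
Bit 13: prefix='0101' (no match yet)
Bit 14: prefix='01010' -> emit 'o', reset
Bit 15: prefix='1' -> emit 'e', reset
Bit 16: prefix='0' (no match yet)
Bit 17: prefix='01' (no match yet)
Bit 18: prefix='010' (no match yet)
Bit 19: prefix='0101' (no match yet)
Bit 20: prefix='01011' -> emit 'g', reset
Bit 21: prefix='0' (no match yet)
Bit 22: prefix='01' (no match yet)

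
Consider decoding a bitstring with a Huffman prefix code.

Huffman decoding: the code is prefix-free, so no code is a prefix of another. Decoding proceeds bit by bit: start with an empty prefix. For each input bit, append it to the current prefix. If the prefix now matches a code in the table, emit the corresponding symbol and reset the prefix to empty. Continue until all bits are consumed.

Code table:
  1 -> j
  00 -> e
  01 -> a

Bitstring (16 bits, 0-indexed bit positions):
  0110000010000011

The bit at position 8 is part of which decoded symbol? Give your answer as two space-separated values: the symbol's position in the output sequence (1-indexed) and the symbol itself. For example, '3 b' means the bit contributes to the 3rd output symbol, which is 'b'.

Bit 0: prefix='0' (no match yet)
Bit 1: prefix='01' -> emit 'a', reset
Bit 2: prefix='1' -> emit 'j', reset
Bit 3: prefix='0' (no match yet)
Bit 4: prefix='00' -> emit 'e', reset
Bit 5: prefix='0' (no match yet)
Bit 6: prefix='00' -> emit 'e', reset
Bit 7: prefix='0' (no match yet)
Bit 8: prefix='01' -> emit 'a', reset
Bit 9: prefix='0' (no match yet)
Bit 10: prefix='00' -> emit 'e', reset
Bit 11: prefix='0' (no match yet)
Bit 12: prefix='00' -> emit 'e', reset

Answer: 5 a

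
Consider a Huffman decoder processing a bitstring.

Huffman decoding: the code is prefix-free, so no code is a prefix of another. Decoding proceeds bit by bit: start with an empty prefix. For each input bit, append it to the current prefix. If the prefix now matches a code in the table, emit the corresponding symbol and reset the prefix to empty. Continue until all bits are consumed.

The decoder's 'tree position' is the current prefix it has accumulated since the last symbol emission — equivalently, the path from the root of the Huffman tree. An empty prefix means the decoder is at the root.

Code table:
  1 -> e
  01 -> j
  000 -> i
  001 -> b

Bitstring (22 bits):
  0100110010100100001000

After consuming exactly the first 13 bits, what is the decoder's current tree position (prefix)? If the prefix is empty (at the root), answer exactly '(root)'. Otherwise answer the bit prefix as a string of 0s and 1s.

Bit 0: prefix='0' (no match yet)
Bit 1: prefix='01' -> emit 'j', reset
Bit 2: prefix='0' (no match yet)
Bit 3: prefix='00' (no match yet)
Bit 4: prefix='001' -> emit 'b', reset
Bit 5: prefix='1' -> emit 'e', reset
Bit 6: prefix='0' (no match yet)
Bit 7: prefix='00' (no match yet)
Bit 8: prefix='001' -> emit 'b', reset
Bit 9: prefix='0' (no match yet)
Bit 10: prefix='01' -> emit 'j', reset
Bit 11: prefix='0' (no match yet)
Bit 12: prefix='00' (no match yet)

Answer: 00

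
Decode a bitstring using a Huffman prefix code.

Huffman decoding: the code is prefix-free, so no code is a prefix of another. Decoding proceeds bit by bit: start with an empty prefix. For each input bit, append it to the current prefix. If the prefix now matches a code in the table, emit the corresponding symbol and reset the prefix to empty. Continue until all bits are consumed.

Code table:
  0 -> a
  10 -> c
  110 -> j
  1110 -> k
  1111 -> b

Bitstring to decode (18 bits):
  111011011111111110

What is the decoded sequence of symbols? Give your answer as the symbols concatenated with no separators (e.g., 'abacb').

Answer: kjbbj

Derivation:
Bit 0: prefix='1' (no match yet)
Bit 1: prefix='11' (no match yet)
Bit 2: prefix='111' (no match yet)
Bit 3: prefix='1110' -> emit 'k', reset
Bit 4: prefix='1' (no match yet)
Bit 5: prefix='11' (no match yet)
Bit 6: prefix='110' -> emit 'j', reset
Bit 7: prefix='1' (no match yet)
Bit 8: prefix='11' (no match yet)
Bit 9: prefix='111' (no match yet)
Bit 10: prefix='1111' -> emit 'b', reset
Bit 11: prefix='1' (no match yet)
Bit 12: prefix='11' (no match yet)
Bit 13: prefix='111' (no match yet)
Bit 14: prefix='1111' -> emit 'b', reset
Bit 15: prefix='1' (no match yet)
Bit 16: prefix='11' (no match yet)
Bit 17: prefix='110' -> emit 'j', reset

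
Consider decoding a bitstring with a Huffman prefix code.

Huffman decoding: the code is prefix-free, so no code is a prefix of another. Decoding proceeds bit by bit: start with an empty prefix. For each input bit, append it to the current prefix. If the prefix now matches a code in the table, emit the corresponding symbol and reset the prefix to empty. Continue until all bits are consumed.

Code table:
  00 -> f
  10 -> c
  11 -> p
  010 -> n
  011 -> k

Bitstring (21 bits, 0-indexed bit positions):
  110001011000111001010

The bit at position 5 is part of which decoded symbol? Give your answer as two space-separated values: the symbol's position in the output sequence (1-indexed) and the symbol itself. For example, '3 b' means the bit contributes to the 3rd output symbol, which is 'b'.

Answer: 3 n

Derivation:
Bit 0: prefix='1' (no match yet)
Bit 1: prefix='11' -> emit 'p', reset
Bit 2: prefix='0' (no match yet)
Bit 3: prefix='00' -> emit 'f', reset
Bit 4: prefix='0' (no match yet)
Bit 5: prefix='01' (no match yet)
Bit 6: prefix='010' -> emit 'n', reset
Bit 7: prefix='1' (no match yet)
Bit 8: prefix='11' -> emit 'p', reset
Bit 9: prefix='0' (no match yet)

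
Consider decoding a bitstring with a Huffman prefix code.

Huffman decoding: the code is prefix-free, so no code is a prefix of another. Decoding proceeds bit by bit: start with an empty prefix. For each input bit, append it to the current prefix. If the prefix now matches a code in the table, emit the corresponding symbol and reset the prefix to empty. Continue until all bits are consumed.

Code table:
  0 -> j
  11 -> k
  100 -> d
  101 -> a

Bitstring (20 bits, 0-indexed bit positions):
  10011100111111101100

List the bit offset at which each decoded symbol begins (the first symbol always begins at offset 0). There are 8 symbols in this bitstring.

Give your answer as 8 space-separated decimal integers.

Bit 0: prefix='1' (no match yet)
Bit 1: prefix='10' (no match yet)
Bit 2: prefix='100' -> emit 'd', reset
Bit 3: prefix='1' (no match yet)
Bit 4: prefix='11' -> emit 'k', reset
Bit 5: prefix='1' (no match yet)
Bit 6: prefix='10' (no match yet)
Bit 7: prefix='100' -> emit 'd', reset
Bit 8: prefix='1' (no match yet)
Bit 9: prefix='11' -> emit 'k', reset
Bit 10: prefix='1' (no match yet)
Bit 11: prefix='11' -> emit 'k', reset
Bit 12: prefix='1' (no match yet)
Bit 13: prefix='11' -> emit 'k', reset
Bit 14: prefix='1' (no match yet)
Bit 15: prefix='10' (no match yet)
Bit 16: prefix='101' -> emit 'a', reset
Bit 17: prefix='1' (no match yet)
Bit 18: prefix='10' (no match yet)
Bit 19: prefix='100' -> emit 'd', reset

Answer: 0 3 5 8 10 12 14 17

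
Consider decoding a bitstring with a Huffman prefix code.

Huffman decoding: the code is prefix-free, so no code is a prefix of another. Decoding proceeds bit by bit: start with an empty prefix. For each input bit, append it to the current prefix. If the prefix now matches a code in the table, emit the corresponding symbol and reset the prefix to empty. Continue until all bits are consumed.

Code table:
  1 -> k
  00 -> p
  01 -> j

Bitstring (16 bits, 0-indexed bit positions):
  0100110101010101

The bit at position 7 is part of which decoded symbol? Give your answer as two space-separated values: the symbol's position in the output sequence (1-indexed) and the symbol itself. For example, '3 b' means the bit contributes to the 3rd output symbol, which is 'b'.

Bit 0: prefix='0' (no match yet)
Bit 1: prefix='01' -> emit 'j', reset
Bit 2: prefix='0' (no match yet)
Bit 3: prefix='00' -> emit 'p', reset
Bit 4: prefix='1' -> emit 'k', reset
Bit 5: prefix='1' -> emit 'k', reset
Bit 6: prefix='0' (no match yet)
Bit 7: prefix='01' -> emit 'j', reset
Bit 8: prefix='0' (no match yet)
Bit 9: prefix='01' -> emit 'j', reset
Bit 10: prefix='0' (no match yet)
Bit 11: prefix='01' -> emit 'j', reset

Answer: 5 j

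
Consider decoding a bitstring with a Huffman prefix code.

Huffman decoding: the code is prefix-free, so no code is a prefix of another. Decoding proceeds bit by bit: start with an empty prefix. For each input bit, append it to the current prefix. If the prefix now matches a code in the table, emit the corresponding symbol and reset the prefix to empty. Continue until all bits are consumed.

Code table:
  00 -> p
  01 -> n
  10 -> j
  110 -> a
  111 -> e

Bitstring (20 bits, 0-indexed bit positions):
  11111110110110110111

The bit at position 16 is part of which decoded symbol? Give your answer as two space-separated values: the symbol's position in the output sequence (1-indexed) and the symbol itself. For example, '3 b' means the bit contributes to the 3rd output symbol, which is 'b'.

Answer: 6 a

Derivation:
Bit 0: prefix='1' (no match yet)
Bit 1: prefix='11' (no match yet)
Bit 2: prefix='111' -> emit 'e', reset
Bit 3: prefix='1' (no match yet)
Bit 4: prefix='11' (no match yet)
Bit 5: prefix='111' -> emit 'e', reset
Bit 6: prefix='1' (no match yet)
Bit 7: prefix='10' -> emit 'j', reset
Bit 8: prefix='1' (no match yet)
Bit 9: prefix='11' (no match yet)
Bit 10: prefix='110' -> emit 'a', reset
Bit 11: prefix='1' (no match yet)
Bit 12: prefix='11' (no match yet)
Bit 13: prefix='110' -> emit 'a', reset
Bit 14: prefix='1' (no match yet)
Bit 15: prefix='11' (no match yet)
Bit 16: prefix='110' -> emit 'a', reset
Bit 17: prefix='1' (no match yet)
Bit 18: prefix='11' (no match yet)
Bit 19: prefix='111' -> emit 'e', reset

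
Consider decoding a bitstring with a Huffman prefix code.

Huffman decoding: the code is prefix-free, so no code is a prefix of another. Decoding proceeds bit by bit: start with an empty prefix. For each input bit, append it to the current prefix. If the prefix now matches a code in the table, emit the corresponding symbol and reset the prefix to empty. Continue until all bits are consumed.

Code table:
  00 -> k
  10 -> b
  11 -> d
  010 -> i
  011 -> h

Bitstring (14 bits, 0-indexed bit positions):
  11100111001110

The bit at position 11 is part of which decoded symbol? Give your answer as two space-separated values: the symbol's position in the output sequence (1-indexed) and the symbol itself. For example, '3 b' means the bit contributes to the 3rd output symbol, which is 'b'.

Bit 0: prefix='1' (no match yet)
Bit 1: prefix='11' -> emit 'd', reset
Bit 2: prefix='1' (no match yet)
Bit 3: prefix='10' -> emit 'b', reset
Bit 4: prefix='0' (no match yet)
Bit 5: prefix='01' (no match yet)
Bit 6: prefix='011' -> emit 'h', reset
Bit 7: prefix='1' (no match yet)
Bit 8: prefix='10' -> emit 'b', reset
Bit 9: prefix='0' (no match yet)
Bit 10: prefix='01' (no match yet)
Bit 11: prefix='011' -> emit 'h', reset
Bit 12: prefix='1' (no match yet)
Bit 13: prefix='10' -> emit 'b', reset

Answer: 5 h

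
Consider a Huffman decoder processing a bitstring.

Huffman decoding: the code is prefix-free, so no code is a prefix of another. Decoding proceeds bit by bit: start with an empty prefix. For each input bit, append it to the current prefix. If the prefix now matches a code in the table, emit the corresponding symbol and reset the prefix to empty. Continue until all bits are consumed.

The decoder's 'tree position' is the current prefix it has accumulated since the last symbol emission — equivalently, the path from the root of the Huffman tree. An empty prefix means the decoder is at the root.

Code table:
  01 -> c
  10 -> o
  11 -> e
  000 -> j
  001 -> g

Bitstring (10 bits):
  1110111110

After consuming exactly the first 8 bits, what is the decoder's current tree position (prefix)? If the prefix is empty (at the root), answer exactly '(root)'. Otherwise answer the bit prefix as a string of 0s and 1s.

Answer: (root)

Derivation:
Bit 0: prefix='1' (no match yet)
Bit 1: prefix='11' -> emit 'e', reset
Bit 2: prefix='1' (no match yet)
Bit 3: prefix='10' -> emit 'o', reset
Bit 4: prefix='1' (no match yet)
Bit 5: prefix='11' -> emit 'e', reset
Bit 6: prefix='1' (no match yet)
Bit 7: prefix='11' -> emit 'e', reset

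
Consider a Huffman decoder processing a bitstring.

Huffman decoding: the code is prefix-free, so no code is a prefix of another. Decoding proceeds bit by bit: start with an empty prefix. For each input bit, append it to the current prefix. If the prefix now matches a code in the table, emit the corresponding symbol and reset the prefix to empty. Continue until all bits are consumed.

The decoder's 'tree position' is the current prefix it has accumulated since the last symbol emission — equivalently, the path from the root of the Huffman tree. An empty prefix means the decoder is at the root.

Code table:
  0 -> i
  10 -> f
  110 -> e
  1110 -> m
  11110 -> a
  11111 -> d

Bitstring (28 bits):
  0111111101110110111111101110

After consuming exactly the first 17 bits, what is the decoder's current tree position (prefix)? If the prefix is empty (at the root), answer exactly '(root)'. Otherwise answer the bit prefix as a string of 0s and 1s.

Answer: 1

Derivation:
Bit 0: prefix='0' -> emit 'i', reset
Bit 1: prefix='1' (no match yet)
Bit 2: prefix='11' (no match yet)
Bit 3: prefix='111' (no match yet)
Bit 4: prefix='1111' (no match yet)
Bit 5: prefix='11111' -> emit 'd', reset
Bit 6: prefix='1' (no match yet)
Bit 7: prefix='11' (no match yet)
Bit 8: prefix='110' -> emit 'e', reset
Bit 9: prefix='1' (no match yet)
Bit 10: prefix='11' (no match yet)
Bit 11: prefix='111' (no match yet)
Bit 12: prefix='1110' -> emit 'm', reset
Bit 13: prefix='1' (no match yet)
Bit 14: prefix='11' (no match yet)
Bit 15: prefix='110' -> emit 'e', reset
Bit 16: prefix='1' (no match yet)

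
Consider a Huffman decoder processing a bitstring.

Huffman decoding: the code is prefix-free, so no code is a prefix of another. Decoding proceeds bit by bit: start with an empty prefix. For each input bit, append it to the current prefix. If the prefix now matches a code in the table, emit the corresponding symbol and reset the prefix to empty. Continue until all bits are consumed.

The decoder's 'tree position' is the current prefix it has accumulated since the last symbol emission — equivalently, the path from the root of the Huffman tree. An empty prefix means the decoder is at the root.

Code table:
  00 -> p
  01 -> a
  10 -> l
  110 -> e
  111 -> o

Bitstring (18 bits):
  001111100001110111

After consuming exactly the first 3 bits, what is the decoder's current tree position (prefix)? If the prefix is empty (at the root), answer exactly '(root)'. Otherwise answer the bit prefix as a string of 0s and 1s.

Bit 0: prefix='0' (no match yet)
Bit 1: prefix='00' -> emit 'p', reset
Bit 2: prefix='1' (no match yet)

Answer: 1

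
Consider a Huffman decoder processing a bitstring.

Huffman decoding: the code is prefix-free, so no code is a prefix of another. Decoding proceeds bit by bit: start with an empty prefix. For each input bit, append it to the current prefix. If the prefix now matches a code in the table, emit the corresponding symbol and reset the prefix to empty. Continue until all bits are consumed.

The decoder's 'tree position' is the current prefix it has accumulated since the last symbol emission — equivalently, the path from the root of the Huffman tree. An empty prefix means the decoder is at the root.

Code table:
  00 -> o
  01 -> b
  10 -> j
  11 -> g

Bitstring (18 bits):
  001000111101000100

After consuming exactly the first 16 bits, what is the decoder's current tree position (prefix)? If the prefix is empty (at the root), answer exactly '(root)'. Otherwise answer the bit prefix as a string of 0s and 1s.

Bit 0: prefix='0' (no match yet)
Bit 1: prefix='00' -> emit 'o', reset
Bit 2: prefix='1' (no match yet)
Bit 3: prefix='10' -> emit 'j', reset
Bit 4: prefix='0' (no match yet)
Bit 5: prefix='00' -> emit 'o', reset
Bit 6: prefix='1' (no match yet)
Bit 7: prefix='11' -> emit 'g', reset
Bit 8: prefix='1' (no match yet)
Bit 9: prefix='11' -> emit 'g', reset
Bit 10: prefix='0' (no match yet)
Bit 11: prefix='01' -> emit 'b', reset
Bit 12: prefix='0' (no match yet)
Bit 13: prefix='00' -> emit 'o', reset
Bit 14: prefix='0' (no match yet)
Bit 15: prefix='01' -> emit 'b', reset

Answer: (root)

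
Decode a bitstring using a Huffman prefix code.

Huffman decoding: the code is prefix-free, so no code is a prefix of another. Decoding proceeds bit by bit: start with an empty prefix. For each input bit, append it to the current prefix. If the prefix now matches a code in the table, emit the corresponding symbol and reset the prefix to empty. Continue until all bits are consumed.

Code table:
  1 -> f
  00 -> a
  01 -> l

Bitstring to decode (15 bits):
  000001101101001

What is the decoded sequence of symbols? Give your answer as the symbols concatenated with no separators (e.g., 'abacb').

Bit 0: prefix='0' (no match yet)
Bit 1: prefix='00' -> emit 'a', reset
Bit 2: prefix='0' (no match yet)
Bit 3: prefix='00' -> emit 'a', reset
Bit 4: prefix='0' (no match yet)
Bit 5: prefix='01' -> emit 'l', reset
Bit 6: prefix='1' -> emit 'f', reset
Bit 7: prefix='0' (no match yet)
Bit 8: prefix='01' -> emit 'l', reset
Bit 9: prefix='1' -> emit 'f', reset
Bit 10: prefix='0' (no match yet)
Bit 11: prefix='01' -> emit 'l', reset
Bit 12: prefix='0' (no match yet)
Bit 13: prefix='00' -> emit 'a', reset
Bit 14: prefix='1' -> emit 'f', reset

Answer: aalflflaf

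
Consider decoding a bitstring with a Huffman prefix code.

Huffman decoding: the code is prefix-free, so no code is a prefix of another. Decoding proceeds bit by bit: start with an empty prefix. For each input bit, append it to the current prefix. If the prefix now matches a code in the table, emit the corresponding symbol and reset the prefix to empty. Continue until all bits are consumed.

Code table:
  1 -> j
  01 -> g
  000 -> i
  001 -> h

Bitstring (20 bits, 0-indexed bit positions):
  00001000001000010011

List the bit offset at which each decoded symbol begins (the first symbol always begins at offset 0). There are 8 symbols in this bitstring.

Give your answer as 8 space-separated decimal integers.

Bit 0: prefix='0' (no match yet)
Bit 1: prefix='00' (no match yet)
Bit 2: prefix='000' -> emit 'i', reset
Bit 3: prefix='0' (no match yet)
Bit 4: prefix='01' -> emit 'g', reset
Bit 5: prefix='0' (no match yet)
Bit 6: prefix='00' (no match yet)
Bit 7: prefix='000' -> emit 'i', reset
Bit 8: prefix='0' (no match yet)
Bit 9: prefix='00' (no match yet)
Bit 10: prefix='001' -> emit 'h', reset
Bit 11: prefix='0' (no match yet)
Bit 12: prefix='00' (no match yet)
Bit 13: prefix='000' -> emit 'i', reset
Bit 14: prefix='0' (no match yet)
Bit 15: prefix='01' -> emit 'g', reset
Bit 16: prefix='0' (no match yet)
Bit 17: prefix='00' (no match yet)
Bit 18: prefix='001' -> emit 'h', reset
Bit 19: prefix='1' -> emit 'j', reset

Answer: 0 3 5 8 11 14 16 19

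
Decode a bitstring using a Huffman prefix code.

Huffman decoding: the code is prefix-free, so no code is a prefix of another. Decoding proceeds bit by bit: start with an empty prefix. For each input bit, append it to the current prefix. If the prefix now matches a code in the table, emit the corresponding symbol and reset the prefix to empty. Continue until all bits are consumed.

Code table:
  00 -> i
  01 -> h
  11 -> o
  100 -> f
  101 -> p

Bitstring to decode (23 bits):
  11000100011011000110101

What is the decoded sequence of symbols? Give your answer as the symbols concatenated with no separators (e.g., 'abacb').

Answer: oihihpfhph

Derivation:
Bit 0: prefix='1' (no match yet)
Bit 1: prefix='11' -> emit 'o', reset
Bit 2: prefix='0' (no match yet)
Bit 3: prefix='00' -> emit 'i', reset
Bit 4: prefix='0' (no match yet)
Bit 5: prefix='01' -> emit 'h', reset
Bit 6: prefix='0' (no match yet)
Bit 7: prefix='00' -> emit 'i', reset
Bit 8: prefix='0' (no match yet)
Bit 9: prefix='01' -> emit 'h', reset
Bit 10: prefix='1' (no match yet)
Bit 11: prefix='10' (no match yet)
Bit 12: prefix='101' -> emit 'p', reset
Bit 13: prefix='1' (no match yet)
Bit 14: prefix='10' (no match yet)
Bit 15: prefix='100' -> emit 'f', reset
Bit 16: prefix='0' (no match yet)
Bit 17: prefix='01' -> emit 'h', reset
Bit 18: prefix='1' (no match yet)
Bit 19: prefix='10' (no match yet)
Bit 20: prefix='101' -> emit 'p', reset
Bit 21: prefix='0' (no match yet)
Bit 22: prefix='01' -> emit 'h', reset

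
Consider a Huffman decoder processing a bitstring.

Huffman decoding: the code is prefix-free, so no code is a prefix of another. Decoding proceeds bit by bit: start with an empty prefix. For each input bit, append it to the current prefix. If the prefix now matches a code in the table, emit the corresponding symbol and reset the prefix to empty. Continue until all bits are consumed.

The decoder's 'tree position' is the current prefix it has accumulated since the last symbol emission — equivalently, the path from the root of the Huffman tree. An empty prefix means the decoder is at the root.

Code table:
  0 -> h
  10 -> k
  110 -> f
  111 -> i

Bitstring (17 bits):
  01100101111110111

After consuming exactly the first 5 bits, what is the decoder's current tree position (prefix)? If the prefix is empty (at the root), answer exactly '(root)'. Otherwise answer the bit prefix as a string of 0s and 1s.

Bit 0: prefix='0' -> emit 'h', reset
Bit 1: prefix='1' (no match yet)
Bit 2: prefix='11' (no match yet)
Bit 3: prefix='110' -> emit 'f', reset
Bit 4: prefix='0' -> emit 'h', reset

Answer: (root)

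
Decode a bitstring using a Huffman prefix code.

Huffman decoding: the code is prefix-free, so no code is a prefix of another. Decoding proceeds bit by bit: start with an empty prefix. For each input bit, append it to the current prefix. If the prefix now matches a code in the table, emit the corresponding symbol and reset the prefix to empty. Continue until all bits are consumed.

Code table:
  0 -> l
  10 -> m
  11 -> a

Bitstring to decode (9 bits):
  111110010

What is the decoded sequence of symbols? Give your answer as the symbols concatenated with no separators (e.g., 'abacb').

Bit 0: prefix='1' (no match yet)
Bit 1: prefix='11' -> emit 'a', reset
Bit 2: prefix='1' (no match yet)
Bit 3: prefix='11' -> emit 'a', reset
Bit 4: prefix='1' (no match yet)
Bit 5: prefix='10' -> emit 'm', reset
Bit 6: prefix='0' -> emit 'l', reset
Bit 7: prefix='1' (no match yet)
Bit 8: prefix='10' -> emit 'm', reset

Answer: aamlm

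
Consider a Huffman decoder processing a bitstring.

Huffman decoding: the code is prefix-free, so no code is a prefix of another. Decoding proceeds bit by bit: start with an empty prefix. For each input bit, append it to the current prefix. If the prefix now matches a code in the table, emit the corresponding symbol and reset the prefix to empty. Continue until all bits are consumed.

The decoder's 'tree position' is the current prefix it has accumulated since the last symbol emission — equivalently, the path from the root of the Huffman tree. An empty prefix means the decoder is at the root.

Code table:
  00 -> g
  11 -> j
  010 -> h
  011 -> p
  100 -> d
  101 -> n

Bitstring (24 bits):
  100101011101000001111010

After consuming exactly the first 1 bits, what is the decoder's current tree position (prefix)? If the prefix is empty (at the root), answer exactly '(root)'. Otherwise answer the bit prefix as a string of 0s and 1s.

Answer: 1

Derivation:
Bit 0: prefix='1' (no match yet)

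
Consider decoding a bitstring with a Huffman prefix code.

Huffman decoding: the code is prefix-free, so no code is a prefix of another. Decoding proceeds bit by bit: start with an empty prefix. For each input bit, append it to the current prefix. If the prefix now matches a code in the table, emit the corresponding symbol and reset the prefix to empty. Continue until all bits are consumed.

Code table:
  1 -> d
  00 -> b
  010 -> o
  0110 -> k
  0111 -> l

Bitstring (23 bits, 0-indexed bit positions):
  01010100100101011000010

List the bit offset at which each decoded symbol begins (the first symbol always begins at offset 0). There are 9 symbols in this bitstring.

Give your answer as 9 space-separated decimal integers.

Bit 0: prefix='0' (no match yet)
Bit 1: prefix='01' (no match yet)
Bit 2: prefix='010' -> emit 'o', reset
Bit 3: prefix='1' -> emit 'd', reset
Bit 4: prefix='0' (no match yet)
Bit 5: prefix='01' (no match yet)
Bit 6: prefix='010' -> emit 'o', reset
Bit 7: prefix='0' (no match yet)
Bit 8: prefix='01' (no match yet)
Bit 9: prefix='010' -> emit 'o', reset
Bit 10: prefix='0' (no match yet)
Bit 11: prefix='01' (no match yet)
Bit 12: prefix='010' -> emit 'o', reset
Bit 13: prefix='1' -> emit 'd', reset
Bit 14: prefix='0' (no match yet)
Bit 15: prefix='01' (no match yet)
Bit 16: prefix='011' (no match yet)
Bit 17: prefix='0110' -> emit 'k', reset
Bit 18: prefix='0' (no match yet)
Bit 19: prefix='00' -> emit 'b', reset
Bit 20: prefix='0' (no match yet)
Bit 21: prefix='01' (no match yet)
Bit 22: prefix='010' -> emit 'o', reset

Answer: 0 3 4 7 10 13 14 18 20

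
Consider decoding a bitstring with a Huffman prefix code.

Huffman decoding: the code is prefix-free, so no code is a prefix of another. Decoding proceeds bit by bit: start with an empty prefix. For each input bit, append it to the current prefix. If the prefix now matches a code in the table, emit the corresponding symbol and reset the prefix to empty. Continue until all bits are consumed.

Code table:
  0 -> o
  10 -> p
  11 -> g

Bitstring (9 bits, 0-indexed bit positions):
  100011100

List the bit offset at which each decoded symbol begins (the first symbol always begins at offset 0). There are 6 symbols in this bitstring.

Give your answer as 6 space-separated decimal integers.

Bit 0: prefix='1' (no match yet)
Bit 1: prefix='10' -> emit 'p', reset
Bit 2: prefix='0' -> emit 'o', reset
Bit 3: prefix='0' -> emit 'o', reset
Bit 4: prefix='1' (no match yet)
Bit 5: prefix='11' -> emit 'g', reset
Bit 6: prefix='1' (no match yet)
Bit 7: prefix='10' -> emit 'p', reset
Bit 8: prefix='0' -> emit 'o', reset

Answer: 0 2 3 4 6 8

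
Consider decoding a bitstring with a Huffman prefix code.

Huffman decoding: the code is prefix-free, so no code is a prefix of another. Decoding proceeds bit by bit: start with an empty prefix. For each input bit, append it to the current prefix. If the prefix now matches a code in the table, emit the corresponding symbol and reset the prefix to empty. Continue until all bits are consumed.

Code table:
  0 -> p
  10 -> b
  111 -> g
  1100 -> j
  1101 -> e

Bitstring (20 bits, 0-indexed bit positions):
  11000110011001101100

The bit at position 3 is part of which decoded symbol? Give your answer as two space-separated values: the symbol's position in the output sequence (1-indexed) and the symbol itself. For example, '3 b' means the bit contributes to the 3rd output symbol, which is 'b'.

Bit 0: prefix='1' (no match yet)
Bit 1: prefix='11' (no match yet)
Bit 2: prefix='110' (no match yet)
Bit 3: prefix='1100' -> emit 'j', reset
Bit 4: prefix='0' -> emit 'p', reset
Bit 5: prefix='1' (no match yet)
Bit 6: prefix='11' (no match yet)
Bit 7: prefix='110' (no match yet)

Answer: 1 j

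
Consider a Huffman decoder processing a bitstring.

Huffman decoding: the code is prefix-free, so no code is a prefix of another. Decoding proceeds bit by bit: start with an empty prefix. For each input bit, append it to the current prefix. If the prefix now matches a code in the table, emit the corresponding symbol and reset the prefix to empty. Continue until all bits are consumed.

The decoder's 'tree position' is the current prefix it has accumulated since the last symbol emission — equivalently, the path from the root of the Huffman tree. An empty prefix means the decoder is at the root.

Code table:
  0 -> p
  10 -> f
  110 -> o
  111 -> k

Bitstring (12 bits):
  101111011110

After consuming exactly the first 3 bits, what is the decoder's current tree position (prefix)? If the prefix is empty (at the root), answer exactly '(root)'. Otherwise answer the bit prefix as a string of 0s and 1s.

Answer: 1

Derivation:
Bit 0: prefix='1' (no match yet)
Bit 1: prefix='10' -> emit 'f', reset
Bit 2: prefix='1' (no match yet)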